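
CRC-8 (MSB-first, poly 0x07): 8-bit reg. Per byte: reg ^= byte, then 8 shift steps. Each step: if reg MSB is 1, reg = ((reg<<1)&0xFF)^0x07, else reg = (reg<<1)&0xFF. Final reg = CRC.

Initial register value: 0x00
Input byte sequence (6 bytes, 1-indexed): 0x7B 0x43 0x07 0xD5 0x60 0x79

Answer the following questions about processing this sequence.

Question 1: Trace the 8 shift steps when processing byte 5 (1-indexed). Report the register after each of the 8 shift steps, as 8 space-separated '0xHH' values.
After byte 1 (0x7B): reg=0x66
After byte 2 (0x43): reg=0xFB
After byte 3 (0x07): reg=0xFA
After byte 4 (0xD5): reg=0xCD
Register before byte 5: 0xCD
After XOR with byte 0x60: 0xAD

Answer: 0x5D 0xBA 0x73 0xE6 0xCB 0x91 0x25 0x4A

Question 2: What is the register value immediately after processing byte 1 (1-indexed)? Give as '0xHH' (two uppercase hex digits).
Answer: 0x66

Derivation:
After byte 1 (0x7B): reg=0x66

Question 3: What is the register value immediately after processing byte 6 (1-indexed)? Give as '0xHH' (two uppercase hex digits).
After byte 1 (0x7B): reg=0x66
After byte 2 (0x43): reg=0xFB
After byte 3 (0x07): reg=0xFA
After byte 4 (0xD5): reg=0xCD
After byte 5 (0x60): reg=0x4A
After byte 6 (0x79): reg=0x99

Answer: 0x99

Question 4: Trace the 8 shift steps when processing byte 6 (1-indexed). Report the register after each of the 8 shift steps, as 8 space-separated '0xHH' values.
Answer: 0x66 0xCC 0x9F 0x39 0x72 0xE4 0xCF 0x99

Derivation:
After byte 1 (0x7B): reg=0x66
After byte 2 (0x43): reg=0xFB
After byte 3 (0x07): reg=0xFA
After byte 4 (0xD5): reg=0xCD
After byte 5 (0x60): reg=0x4A
Register before byte 6: 0x4A
After XOR with byte 0x79: 0x33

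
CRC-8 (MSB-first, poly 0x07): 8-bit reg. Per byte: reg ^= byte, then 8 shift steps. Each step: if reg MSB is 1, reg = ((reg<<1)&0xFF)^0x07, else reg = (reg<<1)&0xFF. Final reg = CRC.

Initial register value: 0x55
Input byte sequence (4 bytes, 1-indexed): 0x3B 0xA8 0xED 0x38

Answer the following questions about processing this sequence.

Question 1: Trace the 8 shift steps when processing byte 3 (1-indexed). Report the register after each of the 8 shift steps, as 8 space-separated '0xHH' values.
After byte 1 (0x3B): reg=0x0D
After byte 2 (0xA8): reg=0x72
Register before byte 3: 0x72
After XOR with byte 0xED: 0x9F

Answer: 0x39 0x72 0xE4 0xCF 0x99 0x35 0x6A 0xD4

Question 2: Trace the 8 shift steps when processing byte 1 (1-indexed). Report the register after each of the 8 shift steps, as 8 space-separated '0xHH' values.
Answer: 0xDC 0xBF 0x79 0xF2 0xE3 0xC1 0x85 0x0D

Derivation:
Register before byte 1: 0x55
After XOR with byte 0x3B: 0x6E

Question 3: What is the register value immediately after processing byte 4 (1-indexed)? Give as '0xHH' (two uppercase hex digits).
Answer: 0x8A

Derivation:
After byte 1 (0x3B): reg=0x0D
After byte 2 (0xA8): reg=0x72
After byte 3 (0xED): reg=0xD4
After byte 4 (0x38): reg=0x8A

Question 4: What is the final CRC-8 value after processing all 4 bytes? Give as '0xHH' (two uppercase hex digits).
Answer: 0x8A

Derivation:
After byte 1 (0x3B): reg=0x0D
After byte 2 (0xA8): reg=0x72
After byte 3 (0xED): reg=0xD4
After byte 4 (0x38): reg=0x8A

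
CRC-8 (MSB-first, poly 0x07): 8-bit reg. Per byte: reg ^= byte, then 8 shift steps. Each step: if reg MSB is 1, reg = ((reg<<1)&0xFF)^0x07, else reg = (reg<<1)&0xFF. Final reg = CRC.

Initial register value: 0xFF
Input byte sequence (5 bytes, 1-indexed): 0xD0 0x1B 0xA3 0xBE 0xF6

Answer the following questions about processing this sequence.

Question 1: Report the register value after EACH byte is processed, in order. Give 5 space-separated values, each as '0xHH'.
0xCD 0x2C 0xA4 0x46 0x19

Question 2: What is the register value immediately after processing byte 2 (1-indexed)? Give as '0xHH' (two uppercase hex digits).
Answer: 0x2C

Derivation:
After byte 1 (0xD0): reg=0xCD
After byte 2 (0x1B): reg=0x2C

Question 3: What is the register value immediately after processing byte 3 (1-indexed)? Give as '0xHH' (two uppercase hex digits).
After byte 1 (0xD0): reg=0xCD
After byte 2 (0x1B): reg=0x2C
After byte 3 (0xA3): reg=0xA4

Answer: 0xA4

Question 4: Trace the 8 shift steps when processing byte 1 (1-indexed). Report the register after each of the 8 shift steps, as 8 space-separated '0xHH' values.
Register before byte 1: 0xFF
After XOR with byte 0xD0: 0x2F

Answer: 0x5E 0xBC 0x7F 0xFE 0xFB 0xF1 0xE5 0xCD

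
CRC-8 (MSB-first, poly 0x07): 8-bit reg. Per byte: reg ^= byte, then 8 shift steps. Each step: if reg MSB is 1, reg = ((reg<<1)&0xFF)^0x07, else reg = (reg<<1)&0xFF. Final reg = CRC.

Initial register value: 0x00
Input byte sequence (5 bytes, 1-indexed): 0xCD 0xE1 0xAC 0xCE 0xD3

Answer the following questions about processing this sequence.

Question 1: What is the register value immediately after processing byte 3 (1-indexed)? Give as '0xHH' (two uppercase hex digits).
After byte 1 (0xCD): reg=0x6D
After byte 2 (0xE1): reg=0xAD
After byte 3 (0xAC): reg=0x07

Answer: 0x07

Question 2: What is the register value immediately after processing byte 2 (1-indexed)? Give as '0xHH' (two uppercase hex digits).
Answer: 0xAD

Derivation:
After byte 1 (0xCD): reg=0x6D
After byte 2 (0xE1): reg=0xAD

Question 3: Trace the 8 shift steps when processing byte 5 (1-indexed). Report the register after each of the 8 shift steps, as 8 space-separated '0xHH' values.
After byte 1 (0xCD): reg=0x6D
After byte 2 (0xE1): reg=0xAD
After byte 3 (0xAC): reg=0x07
After byte 4 (0xCE): reg=0x71
Register before byte 5: 0x71
After XOR with byte 0xD3: 0xA2

Answer: 0x43 0x86 0x0B 0x16 0x2C 0x58 0xB0 0x67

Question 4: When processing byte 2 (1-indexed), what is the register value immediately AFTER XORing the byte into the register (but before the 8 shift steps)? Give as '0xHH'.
Register before byte 2: 0x6D
Byte 2: 0xE1
0x6D XOR 0xE1 = 0x8C

Answer: 0x8C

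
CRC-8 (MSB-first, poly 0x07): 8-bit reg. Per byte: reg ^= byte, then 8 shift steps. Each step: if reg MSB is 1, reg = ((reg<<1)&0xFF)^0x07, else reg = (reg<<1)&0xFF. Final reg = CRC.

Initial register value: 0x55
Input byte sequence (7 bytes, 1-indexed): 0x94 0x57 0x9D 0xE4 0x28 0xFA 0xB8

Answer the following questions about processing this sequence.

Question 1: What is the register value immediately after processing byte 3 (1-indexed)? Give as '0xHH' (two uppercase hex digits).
Answer: 0x5B

Derivation:
After byte 1 (0x94): reg=0x49
After byte 2 (0x57): reg=0x5A
After byte 3 (0x9D): reg=0x5B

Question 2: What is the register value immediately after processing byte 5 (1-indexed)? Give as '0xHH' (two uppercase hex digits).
After byte 1 (0x94): reg=0x49
After byte 2 (0x57): reg=0x5A
After byte 3 (0x9D): reg=0x5B
After byte 4 (0xE4): reg=0x34
After byte 5 (0x28): reg=0x54

Answer: 0x54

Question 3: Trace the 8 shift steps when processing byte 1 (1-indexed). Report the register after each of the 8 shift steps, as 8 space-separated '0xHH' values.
Answer: 0x85 0x0D 0x1A 0x34 0x68 0xD0 0xA7 0x49

Derivation:
Register before byte 1: 0x55
After XOR with byte 0x94: 0xC1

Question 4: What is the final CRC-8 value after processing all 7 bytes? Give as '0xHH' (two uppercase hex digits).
After byte 1 (0x94): reg=0x49
After byte 2 (0x57): reg=0x5A
After byte 3 (0x9D): reg=0x5B
After byte 4 (0xE4): reg=0x34
After byte 5 (0x28): reg=0x54
After byte 6 (0xFA): reg=0x43
After byte 7 (0xB8): reg=0xEF

Answer: 0xEF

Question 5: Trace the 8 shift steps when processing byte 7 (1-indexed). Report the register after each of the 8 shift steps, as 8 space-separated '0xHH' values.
Answer: 0xF1 0xE5 0xCD 0x9D 0x3D 0x7A 0xF4 0xEF

Derivation:
After byte 1 (0x94): reg=0x49
After byte 2 (0x57): reg=0x5A
After byte 3 (0x9D): reg=0x5B
After byte 4 (0xE4): reg=0x34
After byte 5 (0x28): reg=0x54
After byte 6 (0xFA): reg=0x43
Register before byte 7: 0x43
After XOR with byte 0xB8: 0xFB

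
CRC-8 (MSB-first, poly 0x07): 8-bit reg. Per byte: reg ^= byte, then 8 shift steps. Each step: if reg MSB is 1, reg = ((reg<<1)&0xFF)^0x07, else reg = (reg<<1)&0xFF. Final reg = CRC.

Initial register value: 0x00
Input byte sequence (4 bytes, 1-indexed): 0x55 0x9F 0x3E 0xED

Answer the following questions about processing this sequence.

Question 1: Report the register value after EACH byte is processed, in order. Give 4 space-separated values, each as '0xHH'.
0xAC 0x99 0x7C 0xFE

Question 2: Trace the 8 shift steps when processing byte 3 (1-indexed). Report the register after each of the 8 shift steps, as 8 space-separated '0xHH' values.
After byte 1 (0x55): reg=0xAC
After byte 2 (0x9F): reg=0x99
Register before byte 3: 0x99
After XOR with byte 0x3E: 0xA7

Answer: 0x49 0x92 0x23 0x46 0x8C 0x1F 0x3E 0x7C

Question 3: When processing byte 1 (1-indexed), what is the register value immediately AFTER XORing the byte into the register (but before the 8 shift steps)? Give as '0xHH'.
Register before byte 1: 0x00
Byte 1: 0x55
0x00 XOR 0x55 = 0x55

Answer: 0x55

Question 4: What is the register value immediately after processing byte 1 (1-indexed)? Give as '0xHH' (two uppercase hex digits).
Answer: 0xAC

Derivation:
After byte 1 (0x55): reg=0xAC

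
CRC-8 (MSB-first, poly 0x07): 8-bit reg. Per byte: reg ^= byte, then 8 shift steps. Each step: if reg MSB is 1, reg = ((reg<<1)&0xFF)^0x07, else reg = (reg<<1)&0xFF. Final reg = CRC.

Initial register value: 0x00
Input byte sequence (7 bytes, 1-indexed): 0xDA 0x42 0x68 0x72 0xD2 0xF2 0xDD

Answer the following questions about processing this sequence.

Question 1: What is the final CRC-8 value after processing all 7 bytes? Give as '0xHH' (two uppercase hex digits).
After byte 1 (0xDA): reg=0x08
After byte 2 (0x42): reg=0xF1
After byte 3 (0x68): reg=0xC6
After byte 4 (0x72): reg=0x05
After byte 5 (0xD2): reg=0x2B
After byte 6 (0xF2): reg=0x01
After byte 7 (0xDD): reg=0x1A

Answer: 0x1A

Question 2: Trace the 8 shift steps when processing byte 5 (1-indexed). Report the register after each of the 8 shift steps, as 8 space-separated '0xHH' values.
After byte 1 (0xDA): reg=0x08
After byte 2 (0x42): reg=0xF1
After byte 3 (0x68): reg=0xC6
After byte 4 (0x72): reg=0x05
Register before byte 5: 0x05
After XOR with byte 0xD2: 0xD7

Answer: 0xA9 0x55 0xAA 0x53 0xA6 0x4B 0x96 0x2B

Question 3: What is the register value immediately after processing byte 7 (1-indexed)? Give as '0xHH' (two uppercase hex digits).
Answer: 0x1A

Derivation:
After byte 1 (0xDA): reg=0x08
After byte 2 (0x42): reg=0xF1
After byte 3 (0x68): reg=0xC6
After byte 4 (0x72): reg=0x05
After byte 5 (0xD2): reg=0x2B
After byte 6 (0xF2): reg=0x01
After byte 7 (0xDD): reg=0x1A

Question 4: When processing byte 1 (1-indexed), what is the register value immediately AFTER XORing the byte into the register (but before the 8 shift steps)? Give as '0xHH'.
Answer: 0xDA

Derivation:
Register before byte 1: 0x00
Byte 1: 0xDA
0x00 XOR 0xDA = 0xDA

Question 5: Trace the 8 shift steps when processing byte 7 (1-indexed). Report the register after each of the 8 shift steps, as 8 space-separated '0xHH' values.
Answer: 0xBF 0x79 0xF2 0xE3 0xC1 0x85 0x0D 0x1A

Derivation:
After byte 1 (0xDA): reg=0x08
After byte 2 (0x42): reg=0xF1
After byte 3 (0x68): reg=0xC6
After byte 4 (0x72): reg=0x05
After byte 5 (0xD2): reg=0x2B
After byte 6 (0xF2): reg=0x01
Register before byte 7: 0x01
After XOR with byte 0xDD: 0xDC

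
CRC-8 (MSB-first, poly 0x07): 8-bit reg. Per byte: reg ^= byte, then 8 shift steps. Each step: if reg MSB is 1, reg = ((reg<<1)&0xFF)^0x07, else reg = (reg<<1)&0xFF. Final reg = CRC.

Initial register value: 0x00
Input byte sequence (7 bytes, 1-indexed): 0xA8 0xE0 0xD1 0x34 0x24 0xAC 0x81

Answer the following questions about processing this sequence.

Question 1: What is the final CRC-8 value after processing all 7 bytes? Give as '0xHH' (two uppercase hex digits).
Answer: 0x1C

Derivation:
After byte 1 (0xA8): reg=0x51
After byte 2 (0xE0): reg=0x1E
After byte 3 (0xD1): reg=0x63
After byte 4 (0x34): reg=0xA2
After byte 5 (0x24): reg=0x9B
After byte 6 (0xAC): reg=0x85
After byte 7 (0x81): reg=0x1C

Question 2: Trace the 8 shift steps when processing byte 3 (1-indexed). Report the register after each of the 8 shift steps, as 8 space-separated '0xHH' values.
After byte 1 (0xA8): reg=0x51
After byte 2 (0xE0): reg=0x1E
Register before byte 3: 0x1E
After XOR with byte 0xD1: 0xCF

Answer: 0x99 0x35 0x6A 0xD4 0xAF 0x59 0xB2 0x63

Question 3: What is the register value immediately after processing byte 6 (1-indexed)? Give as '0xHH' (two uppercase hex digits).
Answer: 0x85

Derivation:
After byte 1 (0xA8): reg=0x51
After byte 2 (0xE0): reg=0x1E
After byte 3 (0xD1): reg=0x63
After byte 4 (0x34): reg=0xA2
After byte 5 (0x24): reg=0x9B
After byte 6 (0xAC): reg=0x85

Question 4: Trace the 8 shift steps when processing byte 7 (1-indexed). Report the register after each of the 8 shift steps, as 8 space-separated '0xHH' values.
After byte 1 (0xA8): reg=0x51
After byte 2 (0xE0): reg=0x1E
After byte 3 (0xD1): reg=0x63
After byte 4 (0x34): reg=0xA2
After byte 5 (0x24): reg=0x9B
After byte 6 (0xAC): reg=0x85
Register before byte 7: 0x85
After XOR with byte 0x81: 0x04

Answer: 0x08 0x10 0x20 0x40 0x80 0x07 0x0E 0x1C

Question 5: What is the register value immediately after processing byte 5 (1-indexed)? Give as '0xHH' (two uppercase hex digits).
Answer: 0x9B

Derivation:
After byte 1 (0xA8): reg=0x51
After byte 2 (0xE0): reg=0x1E
After byte 3 (0xD1): reg=0x63
After byte 4 (0x34): reg=0xA2
After byte 5 (0x24): reg=0x9B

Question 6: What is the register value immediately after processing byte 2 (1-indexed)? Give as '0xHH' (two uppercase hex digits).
Answer: 0x1E

Derivation:
After byte 1 (0xA8): reg=0x51
After byte 2 (0xE0): reg=0x1E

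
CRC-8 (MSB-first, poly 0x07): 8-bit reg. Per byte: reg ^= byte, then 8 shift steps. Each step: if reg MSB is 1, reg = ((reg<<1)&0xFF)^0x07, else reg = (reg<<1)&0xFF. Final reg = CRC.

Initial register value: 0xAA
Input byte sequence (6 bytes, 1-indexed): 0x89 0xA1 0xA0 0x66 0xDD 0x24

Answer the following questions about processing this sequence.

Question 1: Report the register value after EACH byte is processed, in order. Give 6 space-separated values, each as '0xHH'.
0xE9 0xFF 0x9A 0xFA 0xF5 0x39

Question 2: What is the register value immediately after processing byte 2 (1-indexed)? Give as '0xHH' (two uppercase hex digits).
Answer: 0xFF

Derivation:
After byte 1 (0x89): reg=0xE9
After byte 2 (0xA1): reg=0xFF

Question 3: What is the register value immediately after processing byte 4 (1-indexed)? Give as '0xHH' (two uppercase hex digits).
After byte 1 (0x89): reg=0xE9
After byte 2 (0xA1): reg=0xFF
After byte 3 (0xA0): reg=0x9A
After byte 4 (0x66): reg=0xFA

Answer: 0xFA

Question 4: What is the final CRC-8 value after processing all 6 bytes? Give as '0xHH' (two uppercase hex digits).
Answer: 0x39

Derivation:
After byte 1 (0x89): reg=0xE9
After byte 2 (0xA1): reg=0xFF
After byte 3 (0xA0): reg=0x9A
After byte 4 (0x66): reg=0xFA
After byte 5 (0xDD): reg=0xF5
After byte 6 (0x24): reg=0x39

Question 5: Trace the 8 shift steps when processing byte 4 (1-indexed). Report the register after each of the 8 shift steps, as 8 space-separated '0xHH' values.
After byte 1 (0x89): reg=0xE9
After byte 2 (0xA1): reg=0xFF
After byte 3 (0xA0): reg=0x9A
Register before byte 4: 0x9A
After XOR with byte 0x66: 0xFC

Answer: 0xFF 0xF9 0xF5 0xED 0xDD 0xBD 0x7D 0xFA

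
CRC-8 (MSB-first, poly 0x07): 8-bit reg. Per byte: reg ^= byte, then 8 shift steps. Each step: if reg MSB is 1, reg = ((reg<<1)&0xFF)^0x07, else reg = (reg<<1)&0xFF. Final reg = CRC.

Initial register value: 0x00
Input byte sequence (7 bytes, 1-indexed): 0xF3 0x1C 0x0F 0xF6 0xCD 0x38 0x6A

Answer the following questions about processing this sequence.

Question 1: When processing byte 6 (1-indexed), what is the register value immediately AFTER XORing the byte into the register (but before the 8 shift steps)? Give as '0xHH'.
Register before byte 6: 0x60
Byte 6: 0x38
0x60 XOR 0x38 = 0x58

Answer: 0x58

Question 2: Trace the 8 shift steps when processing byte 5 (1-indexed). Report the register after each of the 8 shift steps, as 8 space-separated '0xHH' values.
Answer: 0x41 0x82 0x03 0x06 0x0C 0x18 0x30 0x60

Derivation:
After byte 1 (0xF3): reg=0xD7
After byte 2 (0x1C): reg=0x7F
After byte 3 (0x0F): reg=0x57
After byte 4 (0xF6): reg=0x6E
Register before byte 5: 0x6E
After XOR with byte 0xCD: 0xA3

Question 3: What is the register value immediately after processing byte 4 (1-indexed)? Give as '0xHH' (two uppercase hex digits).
Answer: 0x6E

Derivation:
After byte 1 (0xF3): reg=0xD7
After byte 2 (0x1C): reg=0x7F
After byte 3 (0x0F): reg=0x57
After byte 4 (0xF6): reg=0x6E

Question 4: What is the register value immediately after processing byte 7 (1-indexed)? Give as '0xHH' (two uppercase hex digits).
After byte 1 (0xF3): reg=0xD7
After byte 2 (0x1C): reg=0x7F
After byte 3 (0x0F): reg=0x57
After byte 4 (0xF6): reg=0x6E
After byte 5 (0xCD): reg=0x60
After byte 6 (0x38): reg=0x8F
After byte 7 (0x6A): reg=0xB5

Answer: 0xB5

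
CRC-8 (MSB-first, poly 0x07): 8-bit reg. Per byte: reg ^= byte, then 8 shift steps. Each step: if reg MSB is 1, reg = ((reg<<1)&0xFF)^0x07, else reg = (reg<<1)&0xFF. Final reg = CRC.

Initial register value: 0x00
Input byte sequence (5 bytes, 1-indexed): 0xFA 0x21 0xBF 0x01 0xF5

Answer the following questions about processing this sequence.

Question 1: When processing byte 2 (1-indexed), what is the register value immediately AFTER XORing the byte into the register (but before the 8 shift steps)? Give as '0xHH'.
Answer: 0xC9

Derivation:
Register before byte 2: 0xE8
Byte 2: 0x21
0xE8 XOR 0x21 = 0xC9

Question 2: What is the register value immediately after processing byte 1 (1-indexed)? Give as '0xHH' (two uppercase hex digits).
After byte 1 (0xFA): reg=0xE8

Answer: 0xE8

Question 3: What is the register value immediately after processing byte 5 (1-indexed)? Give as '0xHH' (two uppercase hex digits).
Answer: 0x71

Derivation:
After byte 1 (0xFA): reg=0xE8
After byte 2 (0x21): reg=0x71
After byte 3 (0xBF): reg=0x64
After byte 4 (0x01): reg=0x3C
After byte 5 (0xF5): reg=0x71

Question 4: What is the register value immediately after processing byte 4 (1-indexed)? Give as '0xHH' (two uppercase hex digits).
After byte 1 (0xFA): reg=0xE8
After byte 2 (0x21): reg=0x71
After byte 3 (0xBF): reg=0x64
After byte 4 (0x01): reg=0x3C

Answer: 0x3C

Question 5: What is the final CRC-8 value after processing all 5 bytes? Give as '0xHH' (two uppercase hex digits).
Answer: 0x71

Derivation:
After byte 1 (0xFA): reg=0xE8
After byte 2 (0x21): reg=0x71
After byte 3 (0xBF): reg=0x64
After byte 4 (0x01): reg=0x3C
After byte 5 (0xF5): reg=0x71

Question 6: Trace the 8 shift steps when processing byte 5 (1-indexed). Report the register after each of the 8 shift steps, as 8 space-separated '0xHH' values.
After byte 1 (0xFA): reg=0xE8
After byte 2 (0x21): reg=0x71
After byte 3 (0xBF): reg=0x64
After byte 4 (0x01): reg=0x3C
Register before byte 5: 0x3C
After XOR with byte 0xF5: 0xC9

Answer: 0x95 0x2D 0x5A 0xB4 0x6F 0xDE 0xBB 0x71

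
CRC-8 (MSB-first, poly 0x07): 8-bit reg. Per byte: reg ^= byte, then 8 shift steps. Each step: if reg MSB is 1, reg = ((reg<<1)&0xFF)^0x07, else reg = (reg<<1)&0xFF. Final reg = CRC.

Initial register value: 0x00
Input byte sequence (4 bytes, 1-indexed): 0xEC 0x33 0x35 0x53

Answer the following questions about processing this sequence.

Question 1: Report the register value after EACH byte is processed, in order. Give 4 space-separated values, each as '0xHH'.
0x8A 0x26 0x79 0xD6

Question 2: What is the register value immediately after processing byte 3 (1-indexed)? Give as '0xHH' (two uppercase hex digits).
Answer: 0x79

Derivation:
After byte 1 (0xEC): reg=0x8A
After byte 2 (0x33): reg=0x26
After byte 3 (0x35): reg=0x79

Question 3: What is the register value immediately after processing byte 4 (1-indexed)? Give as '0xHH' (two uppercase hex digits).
Answer: 0xD6

Derivation:
After byte 1 (0xEC): reg=0x8A
After byte 2 (0x33): reg=0x26
After byte 3 (0x35): reg=0x79
After byte 4 (0x53): reg=0xD6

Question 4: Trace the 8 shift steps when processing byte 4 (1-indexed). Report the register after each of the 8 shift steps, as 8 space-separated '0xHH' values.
After byte 1 (0xEC): reg=0x8A
After byte 2 (0x33): reg=0x26
After byte 3 (0x35): reg=0x79
Register before byte 4: 0x79
After XOR with byte 0x53: 0x2A

Answer: 0x54 0xA8 0x57 0xAE 0x5B 0xB6 0x6B 0xD6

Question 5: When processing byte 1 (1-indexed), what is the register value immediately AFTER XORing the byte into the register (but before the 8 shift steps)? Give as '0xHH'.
Register before byte 1: 0x00
Byte 1: 0xEC
0x00 XOR 0xEC = 0xEC

Answer: 0xEC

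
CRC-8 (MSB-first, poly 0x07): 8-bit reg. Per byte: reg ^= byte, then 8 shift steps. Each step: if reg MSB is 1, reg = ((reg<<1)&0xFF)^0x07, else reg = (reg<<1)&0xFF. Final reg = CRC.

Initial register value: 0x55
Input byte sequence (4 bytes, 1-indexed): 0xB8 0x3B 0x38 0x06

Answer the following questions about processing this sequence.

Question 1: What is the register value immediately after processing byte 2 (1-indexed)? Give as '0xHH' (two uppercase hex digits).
Answer: 0x0B

Derivation:
After byte 1 (0xB8): reg=0x8D
After byte 2 (0x3B): reg=0x0B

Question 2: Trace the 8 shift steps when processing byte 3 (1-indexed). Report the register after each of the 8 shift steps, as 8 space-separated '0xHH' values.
After byte 1 (0xB8): reg=0x8D
After byte 2 (0x3B): reg=0x0B
Register before byte 3: 0x0B
After XOR with byte 0x38: 0x33

Answer: 0x66 0xCC 0x9F 0x39 0x72 0xE4 0xCF 0x99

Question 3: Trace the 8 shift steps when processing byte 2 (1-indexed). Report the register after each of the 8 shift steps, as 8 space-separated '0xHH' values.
After byte 1 (0xB8): reg=0x8D
Register before byte 2: 0x8D
After XOR with byte 0x3B: 0xB6

Answer: 0x6B 0xD6 0xAB 0x51 0xA2 0x43 0x86 0x0B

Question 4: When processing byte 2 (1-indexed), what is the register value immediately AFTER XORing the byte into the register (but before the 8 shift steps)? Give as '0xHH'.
Answer: 0xB6

Derivation:
Register before byte 2: 0x8D
Byte 2: 0x3B
0x8D XOR 0x3B = 0xB6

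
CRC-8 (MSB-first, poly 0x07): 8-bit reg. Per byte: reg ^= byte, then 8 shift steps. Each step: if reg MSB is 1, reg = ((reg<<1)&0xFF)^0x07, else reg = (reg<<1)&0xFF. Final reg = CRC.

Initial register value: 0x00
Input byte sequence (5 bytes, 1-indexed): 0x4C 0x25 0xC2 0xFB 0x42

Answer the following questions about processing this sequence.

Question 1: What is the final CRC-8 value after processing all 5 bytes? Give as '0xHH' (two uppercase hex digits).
After byte 1 (0x4C): reg=0xE3
After byte 2 (0x25): reg=0x5C
After byte 3 (0xC2): reg=0xD3
After byte 4 (0xFB): reg=0xD8
After byte 5 (0x42): reg=0xCF

Answer: 0xCF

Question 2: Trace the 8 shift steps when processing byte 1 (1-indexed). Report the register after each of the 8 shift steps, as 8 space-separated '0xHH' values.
Register before byte 1: 0x00
After XOR with byte 0x4C: 0x4C

Answer: 0x98 0x37 0x6E 0xDC 0xBF 0x79 0xF2 0xE3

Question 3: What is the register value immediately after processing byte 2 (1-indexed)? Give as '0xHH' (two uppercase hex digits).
After byte 1 (0x4C): reg=0xE3
After byte 2 (0x25): reg=0x5C

Answer: 0x5C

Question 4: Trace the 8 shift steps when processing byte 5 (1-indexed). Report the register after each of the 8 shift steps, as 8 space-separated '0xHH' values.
After byte 1 (0x4C): reg=0xE3
After byte 2 (0x25): reg=0x5C
After byte 3 (0xC2): reg=0xD3
After byte 4 (0xFB): reg=0xD8
Register before byte 5: 0xD8
After XOR with byte 0x42: 0x9A

Answer: 0x33 0x66 0xCC 0x9F 0x39 0x72 0xE4 0xCF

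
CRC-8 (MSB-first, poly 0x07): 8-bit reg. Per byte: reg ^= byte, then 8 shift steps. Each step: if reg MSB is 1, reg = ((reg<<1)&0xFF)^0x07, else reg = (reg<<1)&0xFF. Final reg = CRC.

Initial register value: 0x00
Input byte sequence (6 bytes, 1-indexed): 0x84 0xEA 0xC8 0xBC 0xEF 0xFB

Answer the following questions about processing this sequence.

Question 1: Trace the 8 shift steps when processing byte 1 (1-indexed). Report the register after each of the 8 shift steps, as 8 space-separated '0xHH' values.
Answer: 0x0F 0x1E 0x3C 0x78 0xF0 0xE7 0xC9 0x95

Derivation:
Register before byte 1: 0x00
After XOR with byte 0x84: 0x84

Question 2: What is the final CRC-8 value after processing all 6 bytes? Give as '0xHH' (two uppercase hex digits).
Answer: 0xCB

Derivation:
After byte 1 (0x84): reg=0x95
After byte 2 (0xEA): reg=0x7A
After byte 3 (0xC8): reg=0x17
After byte 4 (0xBC): reg=0x58
After byte 5 (0xEF): reg=0x0C
After byte 6 (0xFB): reg=0xCB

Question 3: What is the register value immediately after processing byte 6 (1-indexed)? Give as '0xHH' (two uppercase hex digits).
After byte 1 (0x84): reg=0x95
After byte 2 (0xEA): reg=0x7A
After byte 3 (0xC8): reg=0x17
After byte 4 (0xBC): reg=0x58
After byte 5 (0xEF): reg=0x0C
After byte 6 (0xFB): reg=0xCB

Answer: 0xCB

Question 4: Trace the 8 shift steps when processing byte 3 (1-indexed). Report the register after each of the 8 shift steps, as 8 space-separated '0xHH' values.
Answer: 0x63 0xC6 0x8B 0x11 0x22 0x44 0x88 0x17

Derivation:
After byte 1 (0x84): reg=0x95
After byte 2 (0xEA): reg=0x7A
Register before byte 3: 0x7A
After XOR with byte 0xC8: 0xB2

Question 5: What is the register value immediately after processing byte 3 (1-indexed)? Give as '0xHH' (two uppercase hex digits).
Answer: 0x17

Derivation:
After byte 1 (0x84): reg=0x95
After byte 2 (0xEA): reg=0x7A
After byte 3 (0xC8): reg=0x17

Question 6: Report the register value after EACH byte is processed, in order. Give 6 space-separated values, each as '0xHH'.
0x95 0x7A 0x17 0x58 0x0C 0xCB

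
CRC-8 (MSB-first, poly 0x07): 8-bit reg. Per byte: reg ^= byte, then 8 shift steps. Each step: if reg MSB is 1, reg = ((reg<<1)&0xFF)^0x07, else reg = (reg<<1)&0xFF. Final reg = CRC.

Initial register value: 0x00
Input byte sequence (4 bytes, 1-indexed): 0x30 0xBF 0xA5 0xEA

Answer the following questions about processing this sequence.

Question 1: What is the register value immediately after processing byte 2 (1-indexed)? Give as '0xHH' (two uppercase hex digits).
Answer: 0xCD

Derivation:
After byte 1 (0x30): reg=0x90
After byte 2 (0xBF): reg=0xCD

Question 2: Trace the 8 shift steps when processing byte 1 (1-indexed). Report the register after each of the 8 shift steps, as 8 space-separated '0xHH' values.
Answer: 0x60 0xC0 0x87 0x09 0x12 0x24 0x48 0x90

Derivation:
Register before byte 1: 0x00
After XOR with byte 0x30: 0x30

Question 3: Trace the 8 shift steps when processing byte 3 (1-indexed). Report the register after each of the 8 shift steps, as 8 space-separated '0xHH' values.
Answer: 0xD0 0xA7 0x49 0x92 0x23 0x46 0x8C 0x1F

Derivation:
After byte 1 (0x30): reg=0x90
After byte 2 (0xBF): reg=0xCD
Register before byte 3: 0xCD
After XOR with byte 0xA5: 0x68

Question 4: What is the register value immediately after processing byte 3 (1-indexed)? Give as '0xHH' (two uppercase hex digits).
After byte 1 (0x30): reg=0x90
After byte 2 (0xBF): reg=0xCD
After byte 3 (0xA5): reg=0x1F

Answer: 0x1F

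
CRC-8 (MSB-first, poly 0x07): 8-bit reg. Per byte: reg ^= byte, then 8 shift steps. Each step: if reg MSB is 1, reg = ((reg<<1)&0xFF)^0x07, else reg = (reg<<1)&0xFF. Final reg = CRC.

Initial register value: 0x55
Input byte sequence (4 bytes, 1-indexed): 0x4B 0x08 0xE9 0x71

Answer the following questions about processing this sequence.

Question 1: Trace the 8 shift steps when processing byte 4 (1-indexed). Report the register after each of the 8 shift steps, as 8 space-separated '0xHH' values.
Answer: 0x8B 0x11 0x22 0x44 0x88 0x17 0x2E 0x5C

Derivation:
After byte 1 (0x4B): reg=0x5A
After byte 2 (0x08): reg=0xB9
After byte 3 (0xE9): reg=0xB7
Register before byte 4: 0xB7
After XOR with byte 0x71: 0xC6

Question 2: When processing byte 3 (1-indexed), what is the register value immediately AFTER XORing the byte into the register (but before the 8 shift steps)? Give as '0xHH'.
Answer: 0x50

Derivation:
Register before byte 3: 0xB9
Byte 3: 0xE9
0xB9 XOR 0xE9 = 0x50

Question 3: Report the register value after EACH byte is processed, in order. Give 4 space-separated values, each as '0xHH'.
0x5A 0xB9 0xB7 0x5C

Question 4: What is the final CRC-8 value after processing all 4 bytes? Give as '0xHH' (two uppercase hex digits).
Answer: 0x5C

Derivation:
After byte 1 (0x4B): reg=0x5A
After byte 2 (0x08): reg=0xB9
After byte 3 (0xE9): reg=0xB7
After byte 4 (0x71): reg=0x5C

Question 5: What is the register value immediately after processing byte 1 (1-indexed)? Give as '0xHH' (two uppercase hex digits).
After byte 1 (0x4B): reg=0x5A

Answer: 0x5A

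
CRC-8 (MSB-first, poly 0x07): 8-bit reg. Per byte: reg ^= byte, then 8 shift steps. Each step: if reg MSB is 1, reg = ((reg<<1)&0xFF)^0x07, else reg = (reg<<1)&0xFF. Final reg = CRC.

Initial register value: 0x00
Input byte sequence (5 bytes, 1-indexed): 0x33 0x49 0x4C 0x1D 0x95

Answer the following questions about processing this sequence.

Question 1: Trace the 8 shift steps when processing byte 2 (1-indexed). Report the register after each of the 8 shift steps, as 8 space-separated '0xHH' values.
After byte 1 (0x33): reg=0x99
Register before byte 2: 0x99
After XOR with byte 0x49: 0xD0

Answer: 0xA7 0x49 0x92 0x23 0x46 0x8C 0x1F 0x3E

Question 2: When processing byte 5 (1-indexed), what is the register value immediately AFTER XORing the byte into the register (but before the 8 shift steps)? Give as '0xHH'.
Register before byte 5: 0xDB
Byte 5: 0x95
0xDB XOR 0x95 = 0x4E

Answer: 0x4E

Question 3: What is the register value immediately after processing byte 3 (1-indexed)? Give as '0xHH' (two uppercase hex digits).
After byte 1 (0x33): reg=0x99
After byte 2 (0x49): reg=0x3E
After byte 3 (0x4C): reg=0x59

Answer: 0x59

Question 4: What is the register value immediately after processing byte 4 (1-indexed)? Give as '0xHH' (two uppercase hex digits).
Answer: 0xDB

Derivation:
After byte 1 (0x33): reg=0x99
After byte 2 (0x49): reg=0x3E
After byte 3 (0x4C): reg=0x59
After byte 4 (0x1D): reg=0xDB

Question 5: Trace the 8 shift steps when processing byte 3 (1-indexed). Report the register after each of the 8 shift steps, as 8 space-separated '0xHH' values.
After byte 1 (0x33): reg=0x99
After byte 2 (0x49): reg=0x3E
Register before byte 3: 0x3E
After XOR with byte 0x4C: 0x72

Answer: 0xE4 0xCF 0x99 0x35 0x6A 0xD4 0xAF 0x59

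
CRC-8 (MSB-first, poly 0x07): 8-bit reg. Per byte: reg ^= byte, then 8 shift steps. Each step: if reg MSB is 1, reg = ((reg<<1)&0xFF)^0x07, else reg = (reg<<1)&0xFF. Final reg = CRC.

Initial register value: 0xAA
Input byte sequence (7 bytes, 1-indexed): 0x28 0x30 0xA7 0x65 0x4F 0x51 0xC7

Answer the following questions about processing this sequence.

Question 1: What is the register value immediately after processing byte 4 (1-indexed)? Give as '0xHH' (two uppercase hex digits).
After byte 1 (0x28): reg=0x87
After byte 2 (0x30): reg=0x0C
After byte 3 (0xA7): reg=0x58
After byte 4 (0x65): reg=0xB3

Answer: 0xB3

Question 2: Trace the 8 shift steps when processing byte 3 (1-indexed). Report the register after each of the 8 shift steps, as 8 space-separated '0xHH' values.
After byte 1 (0x28): reg=0x87
After byte 2 (0x30): reg=0x0C
Register before byte 3: 0x0C
After XOR with byte 0xA7: 0xAB

Answer: 0x51 0xA2 0x43 0x86 0x0B 0x16 0x2C 0x58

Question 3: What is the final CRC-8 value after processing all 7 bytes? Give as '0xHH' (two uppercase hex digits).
After byte 1 (0x28): reg=0x87
After byte 2 (0x30): reg=0x0C
After byte 3 (0xA7): reg=0x58
After byte 4 (0x65): reg=0xB3
After byte 5 (0x4F): reg=0xFA
After byte 6 (0x51): reg=0x58
After byte 7 (0xC7): reg=0xD4

Answer: 0xD4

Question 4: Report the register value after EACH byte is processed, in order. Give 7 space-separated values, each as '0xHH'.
0x87 0x0C 0x58 0xB3 0xFA 0x58 0xD4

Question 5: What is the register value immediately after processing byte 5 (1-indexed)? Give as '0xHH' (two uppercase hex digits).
Answer: 0xFA

Derivation:
After byte 1 (0x28): reg=0x87
After byte 2 (0x30): reg=0x0C
After byte 3 (0xA7): reg=0x58
After byte 4 (0x65): reg=0xB3
After byte 5 (0x4F): reg=0xFA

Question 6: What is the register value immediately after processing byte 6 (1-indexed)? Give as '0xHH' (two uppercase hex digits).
After byte 1 (0x28): reg=0x87
After byte 2 (0x30): reg=0x0C
After byte 3 (0xA7): reg=0x58
After byte 4 (0x65): reg=0xB3
After byte 5 (0x4F): reg=0xFA
After byte 6 (0x51): reg=0x58

Answer: 0x58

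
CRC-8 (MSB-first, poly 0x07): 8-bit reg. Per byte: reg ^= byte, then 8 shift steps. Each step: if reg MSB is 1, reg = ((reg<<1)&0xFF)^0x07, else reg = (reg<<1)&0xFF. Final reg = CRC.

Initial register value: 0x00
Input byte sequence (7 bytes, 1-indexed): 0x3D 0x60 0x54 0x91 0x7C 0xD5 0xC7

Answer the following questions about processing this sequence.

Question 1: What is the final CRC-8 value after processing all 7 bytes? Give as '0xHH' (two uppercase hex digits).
After byte 1 (0x3D): reg=0xB3
After byte 2 (0x60): reg=0x37
After byte 3 (0x54): reg=0x2E
After byte 4 (0x91): reg=0x34
After byte 5 (0x7C): reg=0xFF
After byte 6 (0xD5): reg=0xD6
After byte 7 (0xC7): reg=0x77

Answer: 0x77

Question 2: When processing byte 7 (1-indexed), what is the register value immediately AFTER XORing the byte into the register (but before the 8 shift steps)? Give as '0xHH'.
Register before byte 7: 0xD6
Byte 7: 0xC7
0xD6 XOR 0xC7 = 0x11

Answer: 0x11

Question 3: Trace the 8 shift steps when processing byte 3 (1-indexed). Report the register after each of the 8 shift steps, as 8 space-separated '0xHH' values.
After byte 1 (0x3D): reg=0xB3
After byte 2 (0x60): reg=0x37
Register before byte 3: 0x37
After XOR with byte 0x54: 0x63

Answer: 0xC6 0x8B 0x11 0x22 0x44 0x88 0x17 0x2E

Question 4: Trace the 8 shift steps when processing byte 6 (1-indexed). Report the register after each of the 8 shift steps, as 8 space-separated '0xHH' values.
Answer: 0x54 0xA8 0x57 0xAE 0x5B 0xB6 0x6B 0xD6

Derivation:
After byte 1 (0x3D): reg=0xB3
After byte 2 (0x60): reg=0x37
After byte 3 (0x54): reg=0x2E
After byte 4 (0x91): reg=0x34
After byte 5 (0x7C): reg=0xFF
Register before byte 6: 0xFF
After XOR with byte 0xD5: 0x2A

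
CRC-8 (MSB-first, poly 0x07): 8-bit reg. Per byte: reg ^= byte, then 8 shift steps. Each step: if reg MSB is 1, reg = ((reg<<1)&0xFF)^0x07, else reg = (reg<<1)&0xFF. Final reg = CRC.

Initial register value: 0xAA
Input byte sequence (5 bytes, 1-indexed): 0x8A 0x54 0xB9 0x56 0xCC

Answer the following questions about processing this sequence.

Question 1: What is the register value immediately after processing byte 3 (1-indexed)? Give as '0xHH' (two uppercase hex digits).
Answer: 0x3D

Derivation:
After byte 1 (0x8A): reg=0xE0
After byte 2 (0x54): reg=0x05
After byte 3 (0xB9): reg=0x3D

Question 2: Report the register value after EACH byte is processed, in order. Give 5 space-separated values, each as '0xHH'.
0xE0 0x05 0x3D 0x16 0x08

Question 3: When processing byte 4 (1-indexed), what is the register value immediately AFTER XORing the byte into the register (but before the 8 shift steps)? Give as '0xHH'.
Register before byte 4: 0x3D
Byte 4: 0x56
0x3D XOR 0x56 = 0x6B

Answer: 0x6B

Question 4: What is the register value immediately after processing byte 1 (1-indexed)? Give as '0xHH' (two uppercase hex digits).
Answer: 0xE0

Derivation:
After byte 1 (0x8A): reg=0xE0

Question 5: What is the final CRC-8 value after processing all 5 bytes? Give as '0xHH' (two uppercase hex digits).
Answer: 0x08

Derivation:
After byte 1 (0x8A): reg=0xE0
After byte 2 (0x54): reg=0x05
After byte 3 (0xB9): reg=0x3D
After byte 4 (0x56): reg=0x16
After byte 5 (0xCC): reg=0x08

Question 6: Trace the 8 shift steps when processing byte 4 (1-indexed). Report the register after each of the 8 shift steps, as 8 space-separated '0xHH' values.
After byte 1 (0x8A): reg=0xE0
After byte 2 (0x54): reg=0x05
After byte 3 (0xB9): reg=0x3D
Register before byte 4: 0x3D
After XOR with byte 0x56: 0x6B

Answer: 0xD6 0xAB 0x51 0xA2 0x43 0x86 0x0B 0x16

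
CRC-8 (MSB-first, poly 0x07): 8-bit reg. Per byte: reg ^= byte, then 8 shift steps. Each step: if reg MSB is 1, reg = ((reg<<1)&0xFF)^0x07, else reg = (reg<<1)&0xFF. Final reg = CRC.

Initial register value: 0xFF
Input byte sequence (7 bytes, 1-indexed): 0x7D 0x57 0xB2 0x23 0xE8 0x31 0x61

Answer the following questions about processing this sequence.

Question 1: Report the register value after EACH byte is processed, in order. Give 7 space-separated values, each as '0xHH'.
0x87 0x3E 0xAD 0xA3 0xF6 0x5B 0xA6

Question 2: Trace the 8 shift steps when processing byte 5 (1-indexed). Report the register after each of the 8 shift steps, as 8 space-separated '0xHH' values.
Answer: 0x96 0x2B 0x56 0xAC 0x5F 0xBE 0x7B 0xF6

Derivation:
After byte 1 (0x7D): reg=0x87
After byte 2 (0x57): reg=0x3E
After byte 3 (0xB2): reg=0xAD
After byte 4 (0x23): reg=0xA3
Register before byte 5: 0xA3
After XOR with byte 0xE8: 0x4B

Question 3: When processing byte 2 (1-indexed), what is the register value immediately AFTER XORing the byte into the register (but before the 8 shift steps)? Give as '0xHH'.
Register before byte 2: 0x87
Byte 2: 0x57
0x87 XOR 0x57 = 0xD0

Answer: 0xD0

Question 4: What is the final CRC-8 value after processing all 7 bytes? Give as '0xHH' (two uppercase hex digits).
Answer: 0xA6

Derivation:
After byte 1 (0x7D): reg=0x87
After byte 2 (0x57): reg=0x3E
After byte 3 (0xB2): reg=0xAD
After byte 4 (0x23): reg=0xA3
After byte 5 (0xE8): reg=0xF6
After byte 6 (0x31): reg=0x5B
After byte 7 (0x61): reg=0xA6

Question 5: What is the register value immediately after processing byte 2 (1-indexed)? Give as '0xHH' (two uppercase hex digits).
Answer: 0x3E

Derivation:
After byte 1 (0x7D): reg=0x87
After byte 2 (0x57): reg=0x3E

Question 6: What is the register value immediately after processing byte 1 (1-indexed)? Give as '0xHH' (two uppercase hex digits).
After byte 1 (0x7D): reg=0x87

Answer: 0x87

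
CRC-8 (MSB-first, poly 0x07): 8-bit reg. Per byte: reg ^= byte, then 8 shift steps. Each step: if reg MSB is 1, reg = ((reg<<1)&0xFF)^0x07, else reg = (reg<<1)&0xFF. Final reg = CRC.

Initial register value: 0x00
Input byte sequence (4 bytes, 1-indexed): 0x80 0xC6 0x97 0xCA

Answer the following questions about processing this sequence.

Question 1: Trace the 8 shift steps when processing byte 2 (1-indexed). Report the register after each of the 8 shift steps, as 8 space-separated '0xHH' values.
After byte 1 (0x80): reg=0x89
Register before byte 2: 0x89
After XOR with byte 0xC6: 0x4F

Answer: 0x9E 0x3B 0x76 0xEC 0xDF 0xB9 0x75 0xEA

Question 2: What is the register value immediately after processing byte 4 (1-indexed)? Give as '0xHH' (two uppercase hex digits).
After byte 1 (0x80): reg=0x89
After byte 2 (0xC6): reg=0xEA
After byte 3 (0x97): reg=0x74
After byte 4 (0xCA): reg=0x33

Answer: 0x33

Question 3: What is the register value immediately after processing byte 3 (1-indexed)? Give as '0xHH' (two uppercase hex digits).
Answer: 0x74

Derivation:
After byte 1 (0x80): reg=0x89
After byte 2 (0xC6): reg=0xEA
After byte 3 (0x97): reg=0x74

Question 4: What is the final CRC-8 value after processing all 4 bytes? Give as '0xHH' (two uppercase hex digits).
Answer: 0x33

Derivation:
After byte 1 (0x80): reg=0x89
After byte 2 (0xC6): reg=0xEA
After byte 3 (0x97): reg=0x74
After byte 4 (0xCA): reg=0x33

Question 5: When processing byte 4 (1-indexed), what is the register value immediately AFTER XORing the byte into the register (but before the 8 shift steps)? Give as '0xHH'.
Register before byte 4: 0x74
Byte 4: 0xCA
0x74 XOR 0xCA = 0xBE

Answer: 0xBE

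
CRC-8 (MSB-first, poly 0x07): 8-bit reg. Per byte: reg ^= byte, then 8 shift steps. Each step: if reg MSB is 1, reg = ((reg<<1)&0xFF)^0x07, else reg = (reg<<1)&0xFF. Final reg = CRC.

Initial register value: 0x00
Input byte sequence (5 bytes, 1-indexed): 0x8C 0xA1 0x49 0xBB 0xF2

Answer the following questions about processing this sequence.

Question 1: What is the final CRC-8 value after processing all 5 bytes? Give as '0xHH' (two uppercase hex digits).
Answer: 0x5C

Derivation:
After byte 1 (0x8C): reg=0xAD
After byte 2 (0xA1): reg=0x24
After byte 3 (0x49): reg=0x04
After byte 4 (0xBB): reg=0x34
After byte 5 (0xF2): reg=0x5C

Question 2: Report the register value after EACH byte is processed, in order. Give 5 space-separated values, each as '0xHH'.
0xAD 0x24 0x04 0x34 0x5C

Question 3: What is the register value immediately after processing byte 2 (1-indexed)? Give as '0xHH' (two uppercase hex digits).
Answer: 0x24

Derivation:
After byte 1 (0x8C): reg=0xAD
After byte 2 (0xA1): reg=0x24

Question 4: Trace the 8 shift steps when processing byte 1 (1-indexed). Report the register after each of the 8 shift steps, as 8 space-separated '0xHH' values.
Answer: 0x1F 0x3E 0x7C 0xF8 0xF7 0xE9 0xD5 0xAD

Derivation:
Register before byte 1: 0x00
After XOR with byte 0x8C: 0x8C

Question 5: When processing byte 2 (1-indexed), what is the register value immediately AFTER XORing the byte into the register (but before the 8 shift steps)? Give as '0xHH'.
Answer: 0x0C

Derivation:
Register before byte 2: 0xAD
Byte 2: 0xA1
0xAD XOR 0xA1 = 0x0C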